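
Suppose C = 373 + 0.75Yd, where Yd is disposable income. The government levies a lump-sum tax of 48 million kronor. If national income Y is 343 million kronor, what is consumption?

C = 594.25

Yd = Y − T = 343 − 48 = 295
C = 373 + 0.75(295) = 373 + 221.25 = 594.25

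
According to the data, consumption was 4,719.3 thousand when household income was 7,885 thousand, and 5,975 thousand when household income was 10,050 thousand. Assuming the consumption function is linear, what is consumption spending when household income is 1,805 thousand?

MPC = (5975 − 4719.3)/(10050 − 7885) = 1255.7/2165 = 0.58
a = 4719.3 − 0.58(7885) = 4719.3 − 4573.3 = 146
C = 146 + 0.58(1805) = 146 + 1046.9 = 1192.9

C = 1192.9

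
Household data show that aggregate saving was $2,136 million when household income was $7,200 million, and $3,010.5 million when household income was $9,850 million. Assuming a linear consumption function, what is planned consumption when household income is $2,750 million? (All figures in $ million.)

C = 2082.5

MPS = ΔS/ΔY = (3010.5 − 2136)/(9850 − 7200) = 874.5/2650 = 0.33
MPC = 1 − MPS = 0.67
Autonomous saving = 2136 − 0.33(7200) = -240, so a = 240
C = 240 + 0.67(2750) = 240 + 1842.5 = 2082.5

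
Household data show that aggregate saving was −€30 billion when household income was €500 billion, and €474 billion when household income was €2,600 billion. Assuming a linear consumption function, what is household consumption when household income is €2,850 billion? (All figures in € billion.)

MPS = ΔS/ΔY = (474 − (-30))/(2600 − 500) = 504/2100 = 0.24
MPC = 1 − MPS = 0.76
Autonomous saving = -30 − 0.24(500) = -150, so a = 150
C = 150 + 0.76(2850) = 150 + 2166 = 2316

C = 2316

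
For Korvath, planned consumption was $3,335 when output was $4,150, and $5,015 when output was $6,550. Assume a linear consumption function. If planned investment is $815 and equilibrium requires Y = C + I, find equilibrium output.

Y = 4150

MPC = (5015 − 3335)/(6550 − 4150) = 1680/2400 = 0.7
a = 3335 − 0.7(4150) = 430
Equilibrium: Y = 430 + 0.7Y + 815
0.3Y = 1245, so Y = 1245/0.3 = 4150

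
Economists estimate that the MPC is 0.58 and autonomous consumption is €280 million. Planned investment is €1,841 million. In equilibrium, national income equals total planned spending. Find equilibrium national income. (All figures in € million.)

Y = C + I = 280 + 0.58Y + 1841
Y − 0.58Y = 2121
0.42Y = 2121, so Y = 2121/0.42 = 5050

Y = 5050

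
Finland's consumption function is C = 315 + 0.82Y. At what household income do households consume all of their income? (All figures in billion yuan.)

Y = 1750

At break-even, C = Y: 315 + 0.82Y = Y
0.18Y = 315, so Y = 315/0.18 = 1750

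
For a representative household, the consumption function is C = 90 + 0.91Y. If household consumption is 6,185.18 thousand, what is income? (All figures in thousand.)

Y = 6698

90 + 0.91Y = 6185.18
0.91Y = 6095.18, so Y = 6095.18/0.91 = 6698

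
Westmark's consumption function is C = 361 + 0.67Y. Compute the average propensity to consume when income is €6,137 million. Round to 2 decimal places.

C = 361 + 0.67(6137) = 4472.79
APC = C/Y = 4472.79/6137 = 0.73

APC = 0.73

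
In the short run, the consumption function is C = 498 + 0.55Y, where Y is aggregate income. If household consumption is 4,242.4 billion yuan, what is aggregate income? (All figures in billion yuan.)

498 + 0.55Y = 4242.4
0.55Y = 3744.4, so Y = 3744.4/0.55 = 6808

Y = 6808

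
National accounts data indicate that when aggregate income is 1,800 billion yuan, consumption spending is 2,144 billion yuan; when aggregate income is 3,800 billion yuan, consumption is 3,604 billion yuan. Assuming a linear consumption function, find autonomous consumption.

a = 830

MPC = ΔC/ΔY = (3604 − 2144)/(3800 − 1800) = 1460/2000 = 0.73
a = C − MPC·Y = 2144 − 0.73(1800) = 2144 − 1314 = 830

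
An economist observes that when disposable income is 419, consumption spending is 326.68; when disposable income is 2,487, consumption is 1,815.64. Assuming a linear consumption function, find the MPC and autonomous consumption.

MPC = ΔC/ΔY = (1815.64 − 326.68)/(2487 − 419) = 1488.96/2068 = 0.72
a = C − MPC·Y = 326.68 − 0.72(419) = 326.68 − 301.68 = 25

MPC = 0.72; a = 25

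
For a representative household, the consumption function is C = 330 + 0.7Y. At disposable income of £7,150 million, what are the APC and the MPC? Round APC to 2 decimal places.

APC = 0.75; MPC = 0.7

MPC = 0.7 (the slope of the consumption function)
C = 330 + 0.7(7150) = 5335, so APC = 5335/7150 = 0.75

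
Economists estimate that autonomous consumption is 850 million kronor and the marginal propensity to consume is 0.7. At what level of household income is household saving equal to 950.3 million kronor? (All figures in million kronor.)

S = Y − C = -850 + 0.3Y
-850 + 0.3Y = 950.3, so 0.3Y = 1800.3 and Y = 6001

Y = 6001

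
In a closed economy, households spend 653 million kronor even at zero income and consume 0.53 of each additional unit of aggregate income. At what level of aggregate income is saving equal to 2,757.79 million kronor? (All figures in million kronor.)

S = Y − C = -653 + 0.47Y
-653 + 0.47Y = 2757.79, so 0.47Y = 3410.79 and Y = 7257

Y = 7257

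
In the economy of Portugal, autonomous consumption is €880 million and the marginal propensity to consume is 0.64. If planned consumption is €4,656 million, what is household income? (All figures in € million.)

Y = 5900

880 + 0.64Y = 4656
0.64Y = 3776, so Y = 3776/0.64 = 5900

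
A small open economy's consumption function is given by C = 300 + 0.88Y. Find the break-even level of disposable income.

At break-even, C = Y: 300 + 0.88Y = Y
0.12Y = 300, so Y = 300/0.12 = 2500

Y = 2500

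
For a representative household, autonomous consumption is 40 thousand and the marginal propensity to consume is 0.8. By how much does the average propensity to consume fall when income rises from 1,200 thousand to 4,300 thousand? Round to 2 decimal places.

At Y = 1200: C = 40 + 0.8(1200) = 1000, APC = 1000/1200 = 0.833
At Y = 4300: C = 3480, APC = 3480/4300 = 0.809
Fall in APC = 0.833 − 0.809 = 0.024 ≈ 0.02

ΔAPC = 0.02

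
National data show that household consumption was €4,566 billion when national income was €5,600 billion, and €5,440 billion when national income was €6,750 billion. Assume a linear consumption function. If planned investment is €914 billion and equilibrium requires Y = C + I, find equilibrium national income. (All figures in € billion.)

Y = 5100

MPC = (5440 − 4566)/(6750 − 5600) = 874/1150 = 0.76
a = 4566 − 0.76(5600) = 310
Equilibrium: Y = 310 + 0.76Y + 914
0.24Y = 1224, so Y = 1224/0.24 = 5100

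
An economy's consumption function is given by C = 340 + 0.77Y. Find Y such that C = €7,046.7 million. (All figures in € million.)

340 + 0.77Y = 7046.7
0.77Y = 6706.7, so Y = 6706.7/0.77 = 8710

Y = 8710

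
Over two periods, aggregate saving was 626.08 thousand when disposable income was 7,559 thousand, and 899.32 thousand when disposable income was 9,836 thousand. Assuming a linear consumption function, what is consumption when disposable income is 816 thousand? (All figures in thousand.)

C = 999.08

MPS = ΔS/ΔY = (899.32 − 626.08)/(9836 − 7559) = 273.24/2277 = 0.12
MPC = 1 − MPS = 0.88
Autonomous saving = 626.08 − 0.12(7559) = -281, so a = 281
C = 281 + 0.88(816) = 281 + 718.08 = 999.08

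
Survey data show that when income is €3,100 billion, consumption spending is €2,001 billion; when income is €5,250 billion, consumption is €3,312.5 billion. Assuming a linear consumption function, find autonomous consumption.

MPC = ΔC/ΔY = (3312.5 − 2001)/(5250 − 3100) = 1311.5/2150 = 0.61
a = C − MPC·Y = 2001 − 0.61(3100) = 2001 − 1891 = 110

a = 110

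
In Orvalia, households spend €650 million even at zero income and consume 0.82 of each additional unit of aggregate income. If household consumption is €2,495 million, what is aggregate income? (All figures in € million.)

650 + 0.82Y = 2495
0.82Y = 1845, so Y = 1845/0.82 = 2250

Y = 2250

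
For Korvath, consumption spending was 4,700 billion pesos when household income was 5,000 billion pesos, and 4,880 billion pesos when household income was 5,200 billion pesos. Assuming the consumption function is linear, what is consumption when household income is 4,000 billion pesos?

MPC = (4880 − 4700)/(5200 − 5000) = 180/200 = 0.9
a = 4700 − 0.9(5000) = 4700 − 4500 = 200
C = 200 + 0.9(4000) = 200 + 3600 = 3800

C = 3800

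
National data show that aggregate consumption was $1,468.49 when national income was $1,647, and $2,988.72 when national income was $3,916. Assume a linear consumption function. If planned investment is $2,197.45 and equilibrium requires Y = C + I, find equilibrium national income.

MPC = (2988.72 − 1468.49)/(3916 − 1647) = 1520.23/2269 = 0.67
a = 1468.49 − 0.67(1647) = 365
Equilibrium: Y = 365 + 0.67Y + 2197.45
0.33Y = 2562.45, so Y = 2562.45/0.33 = 7765

Y = 7765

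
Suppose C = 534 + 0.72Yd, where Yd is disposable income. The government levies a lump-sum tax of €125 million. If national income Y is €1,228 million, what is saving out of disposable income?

Yd = Y − T = 1228 − 125 = 1103
C = 534 + 0.72(1103) = 534 + 794.16 = 1328.16
S = Yd − C = 1103 − 1328.16 = -225.16

S = -225.16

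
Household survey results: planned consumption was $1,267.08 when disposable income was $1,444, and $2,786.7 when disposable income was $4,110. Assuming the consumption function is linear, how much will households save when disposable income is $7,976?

S = 2985.68

MPC = (2786.7 − 1267.08)/(4110 − 1444) = 1519.62/2666 = 0.57
a = 1267.08 − 0.57(1444) = 1267.08 − 823.08 = 444
C = 444 + 0.57(7976) = 4990.32
S = 7976 − 4990.32 = 2985.68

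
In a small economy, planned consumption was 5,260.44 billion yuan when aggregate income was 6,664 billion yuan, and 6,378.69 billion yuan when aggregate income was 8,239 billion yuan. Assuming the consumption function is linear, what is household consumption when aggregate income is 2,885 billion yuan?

MPC = (6378.69 − 5260.44)/(8239 − 6664) = 1118.25/1575 = 0.71
a = 5260.44 − 0.71(6664) = 5260.44 − 4731.44 = 529
C = 529 + 0.71(2885) = 529 + 2048.35 = 2577.35

C = 2577.35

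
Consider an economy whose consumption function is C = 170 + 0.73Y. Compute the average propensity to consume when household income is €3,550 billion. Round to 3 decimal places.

C = 170 + 0.73(3550) = 2761.5
APC = C/Y = 2761.5/3550 = 0.778

APC = 0.778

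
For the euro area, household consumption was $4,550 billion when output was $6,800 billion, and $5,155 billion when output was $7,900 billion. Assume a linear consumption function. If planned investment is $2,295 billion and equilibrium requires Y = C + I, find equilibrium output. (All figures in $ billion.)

MPC = (5155 − 4550)/(7900 − 6800) = 605/1100 = 0.55
a = 4550 − 0.55(6800) = 810
Equilibrium: Y = 810 + 0.55Y + 2295
0.45Y = 3105, so Y = 3105/0.45 = 6900

Y = 6900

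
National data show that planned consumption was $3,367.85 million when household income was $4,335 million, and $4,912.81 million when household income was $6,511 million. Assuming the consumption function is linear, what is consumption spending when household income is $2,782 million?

C = 2265.22

MPC = (4912.81 − 3367.85)/(6511 − 4335) = 1544.96/2176 = 0.71
a = 3367.85 − 0.71(4335) = 3367.85 − 3077.85 = 290
C = 290 + 0.71(2782) = 290 + 1975.22 = 2265.22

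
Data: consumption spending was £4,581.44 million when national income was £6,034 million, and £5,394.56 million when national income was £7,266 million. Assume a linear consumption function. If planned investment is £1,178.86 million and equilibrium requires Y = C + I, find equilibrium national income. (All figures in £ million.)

MPC = (5394.56 − 4581.44)/(7266 − 6034) = 813.12/1232 = 0.66
a = 4581.44 − 0.66(6034) = 599
Equilibrium: Y = 599 + 0.66Y + 1178.86
0.34Y = 1777.86, so Y = 1777.86/0.34 = 5229

Y = 5229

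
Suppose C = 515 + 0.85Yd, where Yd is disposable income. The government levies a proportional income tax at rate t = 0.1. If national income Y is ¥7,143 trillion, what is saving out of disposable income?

S = 449.305

Yd = (1 − 0.1)(7143) = 0.9(7143) = 6428.7
C = 515 + 0.85(6428.7) = 515 + 5464.395 = 5979.395
S = Yd − C = 6428.7 − 5979.395 = 449.305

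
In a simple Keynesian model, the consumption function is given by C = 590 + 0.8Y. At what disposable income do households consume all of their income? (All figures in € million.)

Y = 2950

At break-even, C = Y: 590 + 0.8Y = Y
0.2Y = 590, so Y = 590/0.2 = 2950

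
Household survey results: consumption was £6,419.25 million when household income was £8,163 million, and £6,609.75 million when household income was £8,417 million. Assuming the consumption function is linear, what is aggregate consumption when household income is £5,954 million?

C = 4762.5

MPC = (6609.75 − 6419.25)/(8417 − 8163) = 190.5/254 = 0.75
a = 6419.25 − 0.75(8163) = 6419.25 − 6122.25 = 297
C = 297 + 0.75(5954) = 297 + 4465.5 = 4762.5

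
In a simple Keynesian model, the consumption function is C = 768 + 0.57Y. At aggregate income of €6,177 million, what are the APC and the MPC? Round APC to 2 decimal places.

APC = 0.69; MPC = 0.57

MPC = 0.57 (the slope of the consumption function)
C = 768 + 0.57(6177) = 4288.89, so APC = 4288.89/6177 = 0.69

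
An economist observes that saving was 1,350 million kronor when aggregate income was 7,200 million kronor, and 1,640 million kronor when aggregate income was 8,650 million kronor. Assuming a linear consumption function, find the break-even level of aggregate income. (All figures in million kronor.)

Y = 450

MPS = ΔS/ΔY = (1640 − 1350)/(8650 − 7200) = 290/1450 = 0.2
MPC = 1 − MPS = 0.8
From S(7200) = 1350: −a + 0.2(7200) = 1350, so a = 1440 − 1350 = 90
Break-even (S = 0): Y = a/MPS = 90/0.2 = 450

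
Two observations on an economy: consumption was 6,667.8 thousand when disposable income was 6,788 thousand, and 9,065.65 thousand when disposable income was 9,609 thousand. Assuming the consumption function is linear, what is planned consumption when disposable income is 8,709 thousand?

C = 8300.65

MPC = (9065.65 − 6667.8)/(9609 − 6788) = 2397.85/2821 = 0.85
a = 6667.8 − 0.85(6788) = 6667.8 − 5769.8 = 898
C = 898 + 0.85(8709) = 898 + 7402.65 = 8300.65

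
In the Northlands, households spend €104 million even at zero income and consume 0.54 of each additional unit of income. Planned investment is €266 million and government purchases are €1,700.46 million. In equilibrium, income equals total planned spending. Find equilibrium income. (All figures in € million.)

Y = C + I + G = 104 + 0.54Y + 266 + 1700.46
Y − 0.54Y = 2070.46
0.46Y = 2070.46, so Y = 2070.46/0.46 = 4501

Y = 4501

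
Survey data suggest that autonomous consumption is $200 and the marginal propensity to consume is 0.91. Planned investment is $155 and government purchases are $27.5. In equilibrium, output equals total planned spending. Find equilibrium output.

Y = C + I + G = 200 + 0.91Y + 155 + 27.5
Y − 0.91Y = 382.5
0.09Y = 382.5, so Y = 382.5/0.09 = 4250

Y = 4250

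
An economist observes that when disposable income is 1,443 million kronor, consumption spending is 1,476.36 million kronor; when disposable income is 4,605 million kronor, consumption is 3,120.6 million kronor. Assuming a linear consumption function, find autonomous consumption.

a = 726

MPC = ΔC/ΔY = (3120.6 − 1476.36)/(4605 − 1443) = 1644.24/3162 = 0.52
a = C − MPC·Y = 1476.36 − 0.52(1443) = 1476.36 − 750.36 = 726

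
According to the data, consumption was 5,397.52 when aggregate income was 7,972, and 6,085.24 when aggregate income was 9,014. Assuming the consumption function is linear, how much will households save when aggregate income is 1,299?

S = 305.66

MPC = (6085.24 − 5397.52)/(9014 − 7972) = 687.72/1042 = 0.66
a = 5397.52 − 0.66(7972) = 5397.52 − 5261.52 = 136
C = 136 + 0.66(1299) = 993.34
S = 1299 − 993.34 = 305.66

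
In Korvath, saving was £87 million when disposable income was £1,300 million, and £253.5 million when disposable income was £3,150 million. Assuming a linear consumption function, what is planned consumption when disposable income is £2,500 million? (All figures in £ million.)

C = 2305

MPS = ΔS/ΔY = (253.5 − 87)/(3150 − 1300) = 166.5/1850 = 0.09
MPC = 1 − MPS = 0.91
Autonomous saving = 87 − 0.09(1300) = -30, so a = 30
C = 30 + 0.91(2500) = 30 + 2275 = 2305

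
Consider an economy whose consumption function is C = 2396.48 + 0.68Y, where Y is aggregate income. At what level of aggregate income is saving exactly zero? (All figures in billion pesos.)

At break-even, C = Y: 2396.48 + 0.68Y = Y
0.32Y = 2396.48, so Y = 2396.48/0.32 = 7489

Y = 7489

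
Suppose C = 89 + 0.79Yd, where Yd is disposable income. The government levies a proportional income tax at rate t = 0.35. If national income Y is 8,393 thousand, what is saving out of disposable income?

Yd = (1 − 0.35)(8393) = 0.65(8393) = 5455.45
C = 89 + 0.79(5455.45) = 89 + 4309.8055 = 4398.8055
S = Yd − C = 5455.45 − 4398.8055 = 1056.6445

S = 1056.6445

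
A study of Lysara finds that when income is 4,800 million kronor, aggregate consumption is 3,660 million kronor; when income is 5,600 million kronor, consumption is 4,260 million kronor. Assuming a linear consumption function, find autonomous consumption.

a = 60

MPC = ΔC/ΔY = (4260 − 3660)/(5600 − 4800) = 600/800 = 0.75
a = C − MPC·Y = 3660 − 0.75(4800) = 3660 − 3600 = 60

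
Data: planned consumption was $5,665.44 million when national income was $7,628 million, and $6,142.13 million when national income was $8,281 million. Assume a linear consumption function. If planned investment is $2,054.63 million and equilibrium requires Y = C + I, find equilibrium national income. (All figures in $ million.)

Y = 7969

MPC = (6142.13 − 5665.44)/(8281 − 7628) = 476.69/653 = 0.73
a = 5665.44 − 0.73(7628) = 97
Equilibrium: Y = 97 + 0.73Y + 2054.63
0.27Y = 2151.63, so Y = 2151.63/0.27 = 7969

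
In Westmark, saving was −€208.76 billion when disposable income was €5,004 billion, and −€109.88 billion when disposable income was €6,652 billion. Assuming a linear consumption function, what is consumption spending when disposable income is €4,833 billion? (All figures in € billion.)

C = 5052.02

MPS = ΔS/ΔY = (-109.88 − (-208.76))/(6652 − 5004) = 98.88/1648 = 0.06
MPC = 1 − MPS = 0.94
Autonomous saving = -208.76 − 0.06(5004) = -509, so a = 509
C = 509 + 0.94(4833) = 509 + 4543.02 = 5052.02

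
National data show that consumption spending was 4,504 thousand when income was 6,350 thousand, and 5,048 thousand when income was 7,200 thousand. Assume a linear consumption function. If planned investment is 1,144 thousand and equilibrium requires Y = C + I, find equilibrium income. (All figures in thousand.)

MPC = (5048 − 4504)/(7200 − 6350) = 544/850 = 0.64
a = 4504 − 0.64(6350) = 440
Equilibrium: Y = 440 + 0.64Y + 1144
0.36Y = 1584, so Y = 1584/0.36 = 4400

Y = 4400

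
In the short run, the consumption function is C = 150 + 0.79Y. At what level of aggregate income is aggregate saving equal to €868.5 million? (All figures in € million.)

S = Y − C = -150 + 0.21Y
-150 + 0.21Y = 868.5, so 0.21Y = 1018.5 and Y = 4850

Y = 4850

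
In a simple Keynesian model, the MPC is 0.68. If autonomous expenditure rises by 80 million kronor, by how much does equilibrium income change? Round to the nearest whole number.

The multiplier is 1/(1 − MPC) = 1/0.32.
ΔY = 80/0.32 = 250.00 ≈ 250

ΔY ≈ 250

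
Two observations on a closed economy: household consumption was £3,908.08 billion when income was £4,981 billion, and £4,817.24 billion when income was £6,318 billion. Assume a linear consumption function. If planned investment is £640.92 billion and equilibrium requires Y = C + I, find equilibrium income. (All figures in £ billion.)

MPC = (4817.24 − 3908.08)/(6318 − 4981) = 909.16/1337 = 0.68
a = 3908.08 − 0.68(4981) = 521
Equilibrium: Y = 521 + 0.68Y + 640.92
0.32Y = 1161.92, so Y = 1161.92/0.32 = 3631

Y = 3631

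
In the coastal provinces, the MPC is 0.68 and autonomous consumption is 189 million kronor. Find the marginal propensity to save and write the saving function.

MPS = 1 − MPC = 1 − 0.68 = 0.32
S = Y − C = -189 + 0.32Y

MPS = 0.32; S = -189 + 0.32Y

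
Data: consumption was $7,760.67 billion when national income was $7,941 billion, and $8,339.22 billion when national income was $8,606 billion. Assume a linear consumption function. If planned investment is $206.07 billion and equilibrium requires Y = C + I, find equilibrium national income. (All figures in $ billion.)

MPC = (8339.22 − 7760.67)/(8606 − 7941) = 578.55/665 = 0.87
a = 7760.67 − 0.87(7941) = 852
Equilibrium: Y = 852 + 0.87Y + 206.07
0.13Y = 1058.07, so Y = 1058.07/0.13 = 8139

Y = 8139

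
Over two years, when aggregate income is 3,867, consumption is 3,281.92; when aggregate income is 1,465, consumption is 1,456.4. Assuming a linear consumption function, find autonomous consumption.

a = 343

MPC = ΔC/ΔY = (3281.92 − 1456.4)/(3867 − 1465) = 1825.52/2402 = 0.76
a = C − MPC·Y = 1456.4 − 0.76(1465) = 1456.4 − 1113.4 = 343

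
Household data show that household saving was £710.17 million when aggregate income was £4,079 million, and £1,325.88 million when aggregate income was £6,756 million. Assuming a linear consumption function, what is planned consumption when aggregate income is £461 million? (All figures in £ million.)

C = 582.97

MPS = ΔS/ΔY = (1325.88 − 710.17)/(6756 − 4079) = 615.71/2677 = 0.23
MPC = 1 − MPS = 0.77
Autonomous saving = 710.17 − 0.23(4079) = -228, so a = 228
C = 228 + 0.77(461) = 228 + 354.97 = 582.97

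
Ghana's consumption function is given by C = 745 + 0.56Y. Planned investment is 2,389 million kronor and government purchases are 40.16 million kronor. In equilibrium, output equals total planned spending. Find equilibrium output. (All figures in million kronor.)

Y = 7214

Y = C + I + G = 745 + 0.56Y + 2389 + 40.16
Y − 0.56Y = 3174.16
0.44Y = 3174.16, so Y = 3174.16/0.44 = 7214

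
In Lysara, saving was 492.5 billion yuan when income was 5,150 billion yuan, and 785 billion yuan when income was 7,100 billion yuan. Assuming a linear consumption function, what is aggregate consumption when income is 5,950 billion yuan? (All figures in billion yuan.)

MPS = ΔS/ΔY = (785 − 492.5)/(7100 − 5150) = 292.5/1950 = 0.15
MPC = 1 − MPS = 0.85
Autonomous saving = 492.5 − 0.15(5150) = -280, so a = 280
C = 280 + 0.85(5950) = 280 + 5057.5 = 5337.5

C = 5337.5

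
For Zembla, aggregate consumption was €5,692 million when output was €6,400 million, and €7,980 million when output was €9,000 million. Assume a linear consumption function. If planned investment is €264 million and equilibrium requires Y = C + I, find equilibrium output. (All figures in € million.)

MPC = (7980 − 5692)/(9000 − 6400) = 2288/2600 = 0.88
a = 5692 − 0.88(6400) = 60
Equilibrium: Y = 60 + 0.88Y + 264
0.12Y = 324, so Y = 324/0.12 = 2700

Y = 2700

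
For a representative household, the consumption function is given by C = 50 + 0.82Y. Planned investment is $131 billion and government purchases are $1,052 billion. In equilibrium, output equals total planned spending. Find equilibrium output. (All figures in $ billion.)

Y = 6850

Y = C + I + G = 50 + 0.82Y + 131 + 1052
Y − 0.82Y = 1233
0.18Y = 1233, so Y = 1233/0.18 = 6850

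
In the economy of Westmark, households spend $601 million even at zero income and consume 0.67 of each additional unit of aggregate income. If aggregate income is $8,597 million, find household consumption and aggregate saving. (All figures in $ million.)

C = 601 + 0.67(8597) = 601 + 5759.99 = 6360.99
S = Y − C = 8597 − 6360.99 = 2236.01

C = 6360.99; S = 2236.01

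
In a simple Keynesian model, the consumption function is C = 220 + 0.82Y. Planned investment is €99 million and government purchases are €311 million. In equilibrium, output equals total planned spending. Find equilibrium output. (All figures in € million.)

Y = C + I + G = 220 + 0.82Y + 99 + 311
Y − 0.82Y = 630
0.18Y = 630, so Y = 630/0.18 = 3500

Y = 3500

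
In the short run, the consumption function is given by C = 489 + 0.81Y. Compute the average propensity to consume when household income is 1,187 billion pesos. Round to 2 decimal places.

APC = 1.22

C = 489 + 0.81(1187) = 1450.47
APC = C/Y = 1450.47/1187 = 1.22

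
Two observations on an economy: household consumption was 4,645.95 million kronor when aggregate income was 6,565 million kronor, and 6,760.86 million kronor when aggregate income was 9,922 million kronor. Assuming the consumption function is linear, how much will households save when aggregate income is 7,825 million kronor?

MPC = (6760.86 − 4645.95)/(9922 − 6565) = 2114.91/3357 = 0.63
a = 4645.95 − 0.63(6565) = 4645.95 − 4135.95 = 510
C = 510 + 0.63(7825) = 5439.75
S = 7825 − 5439.75 = 2385.25

S = 2385.25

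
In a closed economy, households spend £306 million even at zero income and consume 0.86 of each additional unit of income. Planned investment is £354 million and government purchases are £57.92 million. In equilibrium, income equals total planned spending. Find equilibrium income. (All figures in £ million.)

Y = 5128

Y = C + I + G = 306 + 0.86Y + 354 + 57.92
Y − 0.86Y = 717.92
0.14Y = 717.92, so Y = 717.92/0.14 = 5128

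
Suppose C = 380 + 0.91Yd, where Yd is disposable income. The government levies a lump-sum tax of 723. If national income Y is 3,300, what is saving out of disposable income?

Yd = Y − T = 3300 − 723 = 2577
C = 380 + 0.91(2577) = 380 + 2345.07 = 2725.07
S = Yd − C = 2577 − 2725.07 = -148.07

S = -148.07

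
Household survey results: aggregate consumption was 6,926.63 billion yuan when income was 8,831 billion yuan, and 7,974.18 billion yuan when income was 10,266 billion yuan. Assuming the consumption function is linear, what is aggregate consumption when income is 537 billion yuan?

C = 872.01

MPC = (7974.18 − 6926.63)/(10266 − 8831) = 1047.55/1435 = 0.73
a = 6926.63 − 0.73(8831) = 6926.63 − 6446.63 = 480
C = 480 + 0.73(537) = 480 + 392.01 = 872.01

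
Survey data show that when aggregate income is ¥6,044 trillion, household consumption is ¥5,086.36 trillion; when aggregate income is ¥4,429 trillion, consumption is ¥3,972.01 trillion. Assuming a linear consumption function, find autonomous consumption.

a = 916

MPC = ΔC/ΔY = (5086.36 − 3972.01)/(6044 − 4429) = 1114.35/1615 = 0.69
a = C − MPC·Y = 3972.01 − 0.69(4429) = 3972.01 − 3056.01 = 916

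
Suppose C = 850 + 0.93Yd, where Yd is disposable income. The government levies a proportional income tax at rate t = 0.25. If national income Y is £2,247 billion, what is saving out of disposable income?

Yd = (1 − 0.25)(2247) = 0.75(2247) = 1685.25
C = 850 + 0.93(1685.25) = 850 + 1567.2825 = 2417.2825
S = Yd − C = 1685.25 − 2417.2825 = -732.0325

S = -732.0325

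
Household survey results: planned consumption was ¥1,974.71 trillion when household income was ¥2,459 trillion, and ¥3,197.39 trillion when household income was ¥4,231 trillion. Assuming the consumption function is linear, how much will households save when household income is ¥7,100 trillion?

MPC = (3197.39 − 1974.71)/(4231 − 2459) = 1222.68/1772 = 0.69
a = 1974.71 − 0.69(2459) = 1974.71 − 1696.71 = 278
C = 278 + 0.69(7100) = 5177
S = 7100 − 5177 = 1923

S = 1923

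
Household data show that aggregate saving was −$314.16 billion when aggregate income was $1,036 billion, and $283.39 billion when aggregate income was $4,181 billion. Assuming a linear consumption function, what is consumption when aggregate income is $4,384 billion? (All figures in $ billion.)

MPS = ΔS/ΔY = (283.39 − (-314.16))/(4181 − 1036) = 597.55/3145 = 0.19
MPC = 1 − MPS = 0.81
Autonomous saving = -314.16 − 0.19(1036) = -511, so a = 511
C = 511 + 0.81(4384) = 511 + 3551.04 = 4062.04

C = 4062.04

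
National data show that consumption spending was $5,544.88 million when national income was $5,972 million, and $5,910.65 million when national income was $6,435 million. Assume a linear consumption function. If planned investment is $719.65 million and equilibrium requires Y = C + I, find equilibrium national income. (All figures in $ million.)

Y = 7365

MPC = (5910.65 − 5544.88)/(6435 − 5972) = 365.77/463 = 0.79
a = 5544.88 − 0.79(5972) = 827
Equilibrium: Y = 827 + 0.79Y + 719.65
0.21Y = 1546.65, so Y = 1546.65/0.21 = 7365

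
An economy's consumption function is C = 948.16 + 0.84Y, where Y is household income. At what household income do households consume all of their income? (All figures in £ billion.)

Y = 5926

At break-even, C = Y: 948.16 + 0.84Y = Y
0.16Y = 948.16, so Y = 948.16/0.16 = 5926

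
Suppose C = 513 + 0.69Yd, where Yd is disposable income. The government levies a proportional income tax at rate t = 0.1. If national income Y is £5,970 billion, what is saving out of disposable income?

Yd = (1 − 0.1)(5970) = 0.9(5970) = 5373
C = 513 + 0.69(5373) = 513 + 3707.37 = 4220.37
S = Yd − C = 5373 − 4220.37 = 1152.63

S = 1152.63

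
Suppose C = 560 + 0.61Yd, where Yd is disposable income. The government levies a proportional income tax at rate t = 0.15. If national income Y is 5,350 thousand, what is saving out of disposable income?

S = 1213.525

Yd = (1 − 0.15)(5350) = 0.85(5350) = 4547.5
C = 560 + 0.61(4547.5) = 560 + 2773.975 = 3333.975
S = Yd − C = 4547.5 − 3333.975 = 1213.525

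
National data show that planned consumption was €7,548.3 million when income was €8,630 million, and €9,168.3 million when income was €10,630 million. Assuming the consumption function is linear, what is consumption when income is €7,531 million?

MPC = (9168.3 − 7548.3)/(10630 − 8630) = 1620/2000 = 0.81
a = 7548.3 − 0.81(8630) = 7548.3 − 6990.3 = 558
C = 558 + 0.81(7531) = 558 + 6100.11 = 6658.11

C = 6658.11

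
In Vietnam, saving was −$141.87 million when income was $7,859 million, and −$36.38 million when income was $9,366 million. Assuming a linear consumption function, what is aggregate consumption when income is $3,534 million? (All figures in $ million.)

C = 3978.62

MPS = ΔS/ΔY = (-36.38 − (-141.87))/(9366 − 7859) = 105.49/1507 = 0.07
MPC = 1 − MPS = 0.93
Autonomous saving = -141.87 − 0.07(7859) = -692, so a = 692
C = 692 + 0.93(3534) = 692 + 3286.62 = 3978.62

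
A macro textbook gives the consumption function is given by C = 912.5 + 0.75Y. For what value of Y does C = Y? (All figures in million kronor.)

At break-even, C = Y: 912.5 + 0.75Y = Y
0.25Y = 912.5, so Y = 912.5/0.25 = 3650

Y = 3650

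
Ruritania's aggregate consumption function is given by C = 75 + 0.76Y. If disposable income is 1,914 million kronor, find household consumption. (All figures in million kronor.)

C = 75 + 0.76(1914) = 75 + 1454.64 = 1529.64

C = 1529.64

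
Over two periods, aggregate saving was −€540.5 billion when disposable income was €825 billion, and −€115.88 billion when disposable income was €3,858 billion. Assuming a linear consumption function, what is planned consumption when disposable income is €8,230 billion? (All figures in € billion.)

MPS = ΔS/ΔY = (-115.88 − (-540.5))/(3858 − 825) = 424.62/3033 = 0.14
MPC = 1 − MPS = 0.86
Autonomous saving = -540.5 − 0.14(825) = -656, so a = 656
C = 656 + 0.86(8230) = 656 + 7077.8 = 7733.8

C = 7733.8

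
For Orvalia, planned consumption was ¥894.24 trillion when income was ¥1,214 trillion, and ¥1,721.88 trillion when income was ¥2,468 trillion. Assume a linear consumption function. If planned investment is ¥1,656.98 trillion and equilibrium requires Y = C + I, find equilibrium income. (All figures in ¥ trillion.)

Y = 5147

MPC = (1721.88 − 894.24)/(2468 − 1214) = 827.64/1254 = 0.66
a = 894.24 − 0.66(1214) = 93
Equilibrium: Y = 93 + 0.66Y + 1656.98
0.34Y = 1749.98, so Y = 1749.98/0.34 = 5147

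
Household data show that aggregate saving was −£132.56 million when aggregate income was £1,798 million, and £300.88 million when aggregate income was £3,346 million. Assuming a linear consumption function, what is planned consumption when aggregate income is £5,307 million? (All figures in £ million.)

MPS = ΔS/ΔY = (300.88 − (-132.56))/(3346 − 1798) = 433.44/1548 = 0.28
MPC = 1 − MPS = 0.72
Autonomous saving = -132.56 − 0.28(1798) = -636, so a = 636
C = 636 + 0.72(5307) = 636 + 3821.04 = 4457.04

C = 4457.04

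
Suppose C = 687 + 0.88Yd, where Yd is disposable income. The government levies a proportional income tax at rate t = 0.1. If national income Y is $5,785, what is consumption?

Yd = (1 − 0.1)(5785) = 0.9(5785) = 5206.5
C = 687 + 0.88(5206.5) = 687 + 4581.72 = 5268.72

C = 5268.72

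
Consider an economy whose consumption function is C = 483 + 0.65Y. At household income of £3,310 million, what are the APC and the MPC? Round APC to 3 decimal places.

APC = 0.796; MPC = 0.65

MPC = 0.65 (the slope of the consumption function)
C = 483 + 0.65(3310) = 2634.5, so APC = 2634.5/3310 = 0.796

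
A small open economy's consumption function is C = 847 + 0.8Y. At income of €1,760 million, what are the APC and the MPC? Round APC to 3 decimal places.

MPC = 0.8 (the slope of the consumption function)
C = 847 + 0.8(1760) = 2255, so APC = 2255/1760 = 1.281

APC = 1.281; MPC = 0.8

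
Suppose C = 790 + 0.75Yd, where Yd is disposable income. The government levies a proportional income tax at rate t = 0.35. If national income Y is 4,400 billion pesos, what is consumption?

C = 2935

Yd = (1 − 0.35)(4400) = 0.65(4400) = 2860
C = 790 + 0.75(2860) = 790 + 2145 = 2935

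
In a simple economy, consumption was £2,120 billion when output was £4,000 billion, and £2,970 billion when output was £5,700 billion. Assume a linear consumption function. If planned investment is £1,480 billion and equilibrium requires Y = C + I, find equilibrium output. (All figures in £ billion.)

MPC = (2970 − 2120)/(5700 − 4000) = 850/1700 = 0.5
a = 2120 − 0.5(4000) = 120
Equilibrium: Y = 120 + 0.5Y + 1480
0.5Y = 1600, so Y = 1600/0.5 = 3200

Y = 3200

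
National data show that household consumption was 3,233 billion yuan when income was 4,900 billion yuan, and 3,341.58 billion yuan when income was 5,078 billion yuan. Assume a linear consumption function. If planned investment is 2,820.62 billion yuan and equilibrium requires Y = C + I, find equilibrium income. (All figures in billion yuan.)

Y = 7858

MPC = (3341.58 − 3233)/(5078 − 4900) = 108.58/178 = 0.61
a = 3233 − 0.61(4900) = 244
Equilibrium: Y = 244 + 0.61Y + 2820.62
0.39Y = 3064.62, so Y = 3064.62/0.39 = 7858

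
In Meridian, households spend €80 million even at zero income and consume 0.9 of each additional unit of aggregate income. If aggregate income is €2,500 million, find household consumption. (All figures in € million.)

C = 2330

C = 80 + 0.9(2500) = 80 + 2250 = 2330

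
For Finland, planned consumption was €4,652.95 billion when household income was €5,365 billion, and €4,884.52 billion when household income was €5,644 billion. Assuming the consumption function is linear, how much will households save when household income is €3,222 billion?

S = 347.74

MPC = (4884.52 − 4652.95)/(5644 − 5365) = 231.57/279 = 0.83
a = 4652.95 − 0.83(5365) = 4652.95 − 4452.95 = 200
C = 200 + 0.83(3222) = 2874.26
S = 3222 − 2874.26 = 347.74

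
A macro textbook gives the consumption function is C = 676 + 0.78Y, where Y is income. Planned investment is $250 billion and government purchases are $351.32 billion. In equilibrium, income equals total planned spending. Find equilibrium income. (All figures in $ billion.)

Y = 5806

Y = C + I + G = 676 + 0.78Y + 250 + 351.32
Y − 0.78Y = 1277.32
0.22Y = 1277.32, so Y = 1277.32/0.22 = 5806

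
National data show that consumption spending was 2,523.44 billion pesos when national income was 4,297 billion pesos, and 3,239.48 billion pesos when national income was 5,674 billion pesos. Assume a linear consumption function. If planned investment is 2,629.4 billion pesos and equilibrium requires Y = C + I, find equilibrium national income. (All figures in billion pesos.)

Y = 6080

MPC = (3239.48 − 2523.44)/(5674 − 4297) = 716.04/1377 = 0.52
a = 2523.44 − 0.52(4297) = 289
Equilibrium: Y = 289 + 0.52Y + 2629.4
0.48Y = 2918.4, so Y = 2918.4/0.48 = 6080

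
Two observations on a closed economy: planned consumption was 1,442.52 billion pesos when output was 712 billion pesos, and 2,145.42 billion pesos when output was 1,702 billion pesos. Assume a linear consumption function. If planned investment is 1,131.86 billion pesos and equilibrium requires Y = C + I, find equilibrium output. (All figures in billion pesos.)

Y = 7134

MPC = (2145.42 − 1442.52)/(1702 − 712) = 702.9/990 = 0.71
a = 1442.52 − 0.71(712) = 937
Equilibrium: Y = 937 + 0.71Y + 1131.86
0.29Y = 2068.86, so Y = 2068.86/0.29 = 7134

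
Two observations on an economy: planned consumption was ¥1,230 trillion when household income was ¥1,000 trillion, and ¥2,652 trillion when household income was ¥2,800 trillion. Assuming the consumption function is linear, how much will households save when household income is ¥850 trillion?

S = -261.5

MPC = (2652 − 1230)/(2800 − 1000) = 1422/1800 = 0.79
a = 1230 − 0.79(1000) = 1230 − 790 = 440
C = 440 + 0.79(850) = 1111.5
S = 850 − 1111.5 = -261.5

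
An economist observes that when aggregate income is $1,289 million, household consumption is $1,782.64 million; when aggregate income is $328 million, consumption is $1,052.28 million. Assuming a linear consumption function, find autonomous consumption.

a = 803

MPC = ΔC/ΔY = (1782.64 − 1052.28)/(1289 − 328) = 730.36/961 = 0.76
a = C − MPC·Y = 1052.28 − 0.76(328) = 1052.28 − 249.28 = 803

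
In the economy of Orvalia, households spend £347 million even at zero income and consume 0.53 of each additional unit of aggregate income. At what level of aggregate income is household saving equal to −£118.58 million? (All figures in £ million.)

Y = 486

S = Y − C = -347 + 0.47Y
-347 + 0.47Y = -118.58, so 0.47Y = 228.42 and Y = 486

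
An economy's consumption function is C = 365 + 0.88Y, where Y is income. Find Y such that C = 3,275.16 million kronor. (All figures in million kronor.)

Y = 3307

365 + 0.88Y = 3275.16
0.88Y = 2910.16, so Y = 2910.16/0.88 = 3307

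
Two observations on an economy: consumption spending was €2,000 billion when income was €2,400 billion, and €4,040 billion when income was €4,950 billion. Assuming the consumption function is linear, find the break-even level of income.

MPC = (4040 − 2000)/(4950 − 2400) = 2040/2550 = 0.8
a = 2000 − 0.8(2400) = 2000 − 1920 = 80
Break-even: Y = a/(1−MPC) = 80/0.2 = 400

Y = 400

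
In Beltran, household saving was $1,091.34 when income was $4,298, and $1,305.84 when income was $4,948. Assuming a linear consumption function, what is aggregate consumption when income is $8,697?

C = 6153.99

MPS = ΔS/ΔY = (1305.84 − 1091.34)/(4948 − 4298) = 214.5/650 = 0.33
MPC = 1 − MPS = 0.67
Autonomous saving = 1091.34 − 0.33(4298) = -327, so a = 327
C = 327 + 0.67(8697) = 327 + 5826.99 = 6153.99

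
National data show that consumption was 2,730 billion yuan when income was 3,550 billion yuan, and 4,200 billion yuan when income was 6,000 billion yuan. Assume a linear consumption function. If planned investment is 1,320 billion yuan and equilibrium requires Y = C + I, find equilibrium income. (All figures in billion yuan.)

Y = 4800

MPC = (4200 − 2730)/(6000 − 3550) = 1470/2450 = 0.6
a = 2730 − 0.6(3550) = 600
Equilibrium: Y = 600 + 0.6Y + 1320
0.4Y = 1920, so Y = 1920/0.4 = 4800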